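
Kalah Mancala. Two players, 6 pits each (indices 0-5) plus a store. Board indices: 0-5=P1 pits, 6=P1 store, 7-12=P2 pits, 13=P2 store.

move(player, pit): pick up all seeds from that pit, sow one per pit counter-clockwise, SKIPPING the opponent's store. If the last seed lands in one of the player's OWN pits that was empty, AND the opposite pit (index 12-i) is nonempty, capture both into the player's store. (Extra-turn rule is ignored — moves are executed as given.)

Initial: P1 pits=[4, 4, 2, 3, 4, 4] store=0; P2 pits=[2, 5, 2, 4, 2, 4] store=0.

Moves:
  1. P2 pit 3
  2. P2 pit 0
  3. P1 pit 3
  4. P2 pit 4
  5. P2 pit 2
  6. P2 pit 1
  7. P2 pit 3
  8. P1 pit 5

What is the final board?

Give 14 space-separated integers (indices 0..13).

Answer: 7 4 2 0 5 0 2 1 1 2 1 3 9 3

Derivation:
Move 1: P2 pit3 -> P1=[5,4,2,3,4,4](0) P2=[2,5,2,0,3,5](1)
Move 2: P2 pit0 -> P1=[5,4,2,3,4,4](0) P2=[0,6,3,0,3,5](1)
Move 3: P1 pit3 -> P1=[5,4,2,0,5,5](1) P2=[0,6,3,0,3,5](1)
Move 4: P2 pit4 -> P1=[6,4,2,0,5,5](1) P2=[0,6,3,0,0,6](2)
Move 5: P2 pit2 -> P1=[6,4,2,0,5,5](1) P2=[0,6,0,1,1,7](2)
Move 6: P2 pit1 -> P1=[7,4,2,0,5,5](1) P2=[0,0,1,2,2,8](3)
Move 7: P2 pit3 -> P1=[7,4,2,0,5,5](1) P2=[0,0,1,0,3,9](3)
Move 8: P1 pit5 -> P1=[7,4,2,0,5,0](2) P2=[1,1,2,1,3,9](3)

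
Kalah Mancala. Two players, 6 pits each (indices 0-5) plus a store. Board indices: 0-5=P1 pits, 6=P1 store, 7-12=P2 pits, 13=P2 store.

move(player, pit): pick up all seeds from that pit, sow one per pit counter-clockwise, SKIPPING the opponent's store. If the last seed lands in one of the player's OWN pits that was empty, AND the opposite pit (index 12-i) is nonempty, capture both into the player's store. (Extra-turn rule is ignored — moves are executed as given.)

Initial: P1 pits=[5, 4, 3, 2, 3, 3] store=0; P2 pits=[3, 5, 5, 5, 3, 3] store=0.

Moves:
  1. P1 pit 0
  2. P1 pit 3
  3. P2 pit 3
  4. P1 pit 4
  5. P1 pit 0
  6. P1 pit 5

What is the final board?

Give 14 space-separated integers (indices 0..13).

Answer: 0 7 4 0 0 0 3 5 7 7 1 5 4 1

Derivation:
Move 1: P1 pit0 -> P1=[0,5,4,3,4,4](0) P2=[3,5,5,5,3,3](0)
Move 2: P1 pit3 -> P1=[0,5,4,0,5,5](1) P2=[3,5,5,5,3,3](0)
Move 3: P2 pit3 -> P1=[1,6,4,0,5,5](1) P2=[3,5,5,0,4,4](1)
Move 4: P1 pit4 -> P1=[1,6,4,0,0,6](2) P2=[4,6,6,0,4,4](1)
Move 5: P1 pit0 -> P1=[0,7,4,0,0,6](2) P2=[4,6,6,0,4,4](1)
Move 6: P1 pit5 -> P1=[0,7,4,0,0,0](3) P2=[5,7,7,1,5,4](1)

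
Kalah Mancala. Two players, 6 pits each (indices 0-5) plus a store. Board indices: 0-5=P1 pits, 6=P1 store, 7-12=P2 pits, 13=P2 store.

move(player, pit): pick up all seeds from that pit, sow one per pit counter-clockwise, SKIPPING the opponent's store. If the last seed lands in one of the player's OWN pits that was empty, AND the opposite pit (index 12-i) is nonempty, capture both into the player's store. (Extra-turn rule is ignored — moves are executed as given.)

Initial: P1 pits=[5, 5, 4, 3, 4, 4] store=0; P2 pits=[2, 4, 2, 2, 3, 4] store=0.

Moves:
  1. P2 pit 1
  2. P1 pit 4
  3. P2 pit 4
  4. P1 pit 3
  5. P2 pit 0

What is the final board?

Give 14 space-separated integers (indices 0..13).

Move 1: P2 pit1 -> P1=[5,5,4,3,4,4](0) P2=[2,0,3,3,4,5](0)
Move 2: P1 pit4 -> P1=[5,5,4,3,0,5](1) P2=[3,1,3,3,4,5](0)
Move 3: P2 pit4 -> P1=[6,6,4,3,0,5](1) P2=[3,1,3,3,0,6](1)
Move 4: P1 pit3 -> P1=[6,6,4,0,1,6](2) P2=[3,1,3,3,0,6](1)
Move 5: P2 pit0 -> P1=[6,6,4,0,1,6](2) P2=[0,2,4,4,0,6](1)

Answer: 6 6 4 0 1 6 2 0 2 4 4 0 6 1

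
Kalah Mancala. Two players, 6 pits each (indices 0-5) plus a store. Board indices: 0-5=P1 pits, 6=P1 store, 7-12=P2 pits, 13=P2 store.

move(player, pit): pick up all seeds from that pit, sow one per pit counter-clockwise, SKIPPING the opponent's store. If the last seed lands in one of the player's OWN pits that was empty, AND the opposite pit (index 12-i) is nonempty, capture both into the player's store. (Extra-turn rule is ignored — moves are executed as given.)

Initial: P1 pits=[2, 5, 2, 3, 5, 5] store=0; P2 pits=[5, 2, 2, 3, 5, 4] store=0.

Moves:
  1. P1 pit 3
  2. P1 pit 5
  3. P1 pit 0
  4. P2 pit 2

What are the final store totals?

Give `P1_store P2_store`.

Move 1: P1 pit3 -> P1=[2,5,2,0,6,6](1) P2=[5,2,2,3,5,4](0)
Move 2: P1 pit5 -> P1=[2,5,2,0,6,0](2) P2=[6,3,3,4,6,4](0)
Move 3: P1 pit0 -> P1=[0,6,3,0,6,0](2) P2=[6,3,3,4,6,4](0)
Move 4: P2 pit2 -> P1=[0,6,3,0,6,0](2) P2=[6,3,0,5,7,5](0)

Answer: 2 0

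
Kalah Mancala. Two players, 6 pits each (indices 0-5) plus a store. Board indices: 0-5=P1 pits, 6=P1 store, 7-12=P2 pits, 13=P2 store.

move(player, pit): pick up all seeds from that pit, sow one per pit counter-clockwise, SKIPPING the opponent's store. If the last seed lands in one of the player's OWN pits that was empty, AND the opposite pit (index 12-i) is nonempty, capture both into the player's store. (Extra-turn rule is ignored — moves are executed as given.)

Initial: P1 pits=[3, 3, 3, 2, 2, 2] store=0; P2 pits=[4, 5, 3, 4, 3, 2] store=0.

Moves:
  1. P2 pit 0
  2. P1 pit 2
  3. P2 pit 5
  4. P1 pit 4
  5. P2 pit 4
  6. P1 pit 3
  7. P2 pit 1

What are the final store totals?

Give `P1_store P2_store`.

Answer: 2 3

Derivation:
Move 1: P2 pit0 -> P1=[3,3,3,2,2,2](0) P2=[0,6,4,5,4,2](0)
Move 2: P1 pit2 -> P1=[3,3,0,3,3,3](0) P2=[0,6,4,5,4,2](0)
Move 3: P2 pit5 -> P1=[4,3,0,3,3,3](0) P2=[0,6,4,5,4,0](1)
Move 4: P1 pit4 -> P1=[4,3,0,3,0,4](1) P2=[1,6,4,5,4,0](1)
Move 5: P2 pit4 -> P1=[5,4,0,3,0,4](1) P2=[1,6,4,5,0,1](2)
Move 6: P1 pit3 -> P1=[5,4,0,0,1,5](2) P2=[1,6,4,5,0,1](2)
Move 7: P2 pit1 -> P1=[6,4,0,0,1,5](2) P2=[1,0,5,6,1,2](3)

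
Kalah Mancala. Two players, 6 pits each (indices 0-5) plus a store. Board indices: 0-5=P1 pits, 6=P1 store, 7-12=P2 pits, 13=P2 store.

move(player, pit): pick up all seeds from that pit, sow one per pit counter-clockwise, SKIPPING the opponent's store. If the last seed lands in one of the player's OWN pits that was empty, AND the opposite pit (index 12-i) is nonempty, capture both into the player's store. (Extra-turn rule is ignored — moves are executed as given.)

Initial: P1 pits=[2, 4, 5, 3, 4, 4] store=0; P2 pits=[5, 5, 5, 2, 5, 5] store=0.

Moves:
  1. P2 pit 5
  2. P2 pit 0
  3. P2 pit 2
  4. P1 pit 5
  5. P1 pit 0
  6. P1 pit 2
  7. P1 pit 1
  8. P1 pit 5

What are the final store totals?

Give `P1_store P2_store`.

Answer: 4 6

Derivation:
Move 1: P2 pit5 -> P1=[3,5,6,4,4,4](0) P2=[5,5,5,2,5,0](1)
Move 2: P2 pit0 -> P1=[0,5,6,4,4,4](0) P2=[0,6,6,3,6,0](5)
Move 3: P2 pit2 -> P1=[1,6,6,4,4,4](0) P2=[0,6,0,4,7,1](6)
Move 4: P1 pit5 -> P1=[1,6,6,4,4,0](1) P2=[1,7,1,4,7,1](6)
Move 5: P1 pit0 -> P1=[0,7,6,4,4,0](1) P2=[1,7,1,4,7,1](6)
Move 6: P1 pit2 -> P1=[0,7,0,5,5,1](2) P2=[2,8,1,4,7,1](6)
Move 7: P1 pit1 -> P1=[0,0,1,6,6,2](3) P2=[3,9,1,4,7,1](6)
Move 8: P1 pit5 -> P1=[0,0,1,6,6,0](4) P2=[4,9,1,4,7,1](6)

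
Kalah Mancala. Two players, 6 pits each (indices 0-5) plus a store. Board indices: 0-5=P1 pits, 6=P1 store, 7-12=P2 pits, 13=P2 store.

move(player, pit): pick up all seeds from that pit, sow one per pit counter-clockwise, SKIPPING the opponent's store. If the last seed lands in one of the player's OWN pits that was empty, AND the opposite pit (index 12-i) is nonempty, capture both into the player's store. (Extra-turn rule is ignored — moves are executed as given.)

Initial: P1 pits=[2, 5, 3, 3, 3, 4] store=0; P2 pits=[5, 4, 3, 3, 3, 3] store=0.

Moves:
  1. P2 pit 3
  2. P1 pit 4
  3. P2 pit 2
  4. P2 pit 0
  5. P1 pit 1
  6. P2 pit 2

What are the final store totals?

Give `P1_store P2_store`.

Answer: 2 2

Derivation:
Move 1: P2 pit3 -> P1=[2,5,3,3,3,4](0) P2=[5,4,3,0,4,4](1)
Move 2: P1 pit4 -> P1=[2,5,3,3,0,5](1) P2=[6,4,3,0,4,4](1)
Move 3: P2 pit2 -> P1=[2,5,3,3,0,5](1) P2=[6,4,0,1,5,5](1)
Move 4: P2 pit0 -> P1=[2,5,3,3,0,5](1) P2=[0,5,1,2,6,6](2)
Move 5: P1 pit1 -> P1=[2,0,4,4,1,6](2) P2=[0,5,1,2,6,6](2)
Move 6: P2 pit2 -> P1=[2,0,4,4,1,6](2) P2=[0,5,0,3,6,6](2)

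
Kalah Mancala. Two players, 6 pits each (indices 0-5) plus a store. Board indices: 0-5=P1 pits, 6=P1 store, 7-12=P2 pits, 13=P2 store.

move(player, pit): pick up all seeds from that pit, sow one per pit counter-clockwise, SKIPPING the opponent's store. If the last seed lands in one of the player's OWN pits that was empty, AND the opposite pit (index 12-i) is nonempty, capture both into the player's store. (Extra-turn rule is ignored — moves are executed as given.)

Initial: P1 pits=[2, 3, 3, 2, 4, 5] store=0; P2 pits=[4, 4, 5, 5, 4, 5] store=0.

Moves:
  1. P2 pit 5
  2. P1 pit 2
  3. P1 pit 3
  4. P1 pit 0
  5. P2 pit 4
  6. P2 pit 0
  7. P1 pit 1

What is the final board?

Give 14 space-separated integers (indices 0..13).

Answer: 1 0 2 1 7 8 9 1 5 1 6 1 2 2

Derivation:
Move 1: P2 pit5 -> P1=[3,4,4,3,4,5](0) P2=[4,4,5,5,4,0](1)
Move 2: P1 pit2 -> P1=[3,4,0,4,5,6](1) P2=[4,4,5,5,4,0](1)
Move 3: P1 pit3 -> P1=[3,4,0,0,6,7](2) P2=[5,4,5,5,4,0](1)
Move 4: P1 pit0 -> P1=[0,5,1,0,6,7](8) P2=[5,4,0,5,4,0](1)
Move 5: P2 pit4 -> P1=[1,6,1,0,6,7](8) P2=[5,4,0,5,0,1](2)
Move 6: P2 pit0 -> P1=[1,6,1,0,6,7](8) P2=[0,5,1,6,1,2](2)
Move 7: P1 pit1 -> P1=[1,0,2,1,7,8](9) P2=[1,5,1,6,1,2](2)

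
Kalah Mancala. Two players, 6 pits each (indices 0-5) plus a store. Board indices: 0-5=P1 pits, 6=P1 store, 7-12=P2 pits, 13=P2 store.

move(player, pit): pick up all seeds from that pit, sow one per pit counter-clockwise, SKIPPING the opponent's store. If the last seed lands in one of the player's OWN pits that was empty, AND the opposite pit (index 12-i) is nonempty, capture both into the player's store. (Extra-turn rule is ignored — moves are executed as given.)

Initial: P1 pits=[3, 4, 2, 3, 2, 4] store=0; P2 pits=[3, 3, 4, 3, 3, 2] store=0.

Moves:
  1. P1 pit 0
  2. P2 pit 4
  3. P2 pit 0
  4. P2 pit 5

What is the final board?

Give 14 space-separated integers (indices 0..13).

Answer: 2 6 3 4 2 4 0 0 4 5 4 0 0 2

Derivation:
Move 1: P1 pit0 -> P1=[0,5,3,4,2,4](0) P2=[3,3,4,3,3,2](0)
Move 2: P2 pit4 -> P1=[1,5,3,4,2,4](0) P2=[3,3,4,3,0,3](1)
Move 3: P2 pit0 -> P1=[1,5,3,4,2,4](0) P2=[0,4,5,4,0,3](1)
Move 4: P2 pit5 -> P1=[2,6,3,4,2,4](0) P2=[0,4,5,4,0,0](2)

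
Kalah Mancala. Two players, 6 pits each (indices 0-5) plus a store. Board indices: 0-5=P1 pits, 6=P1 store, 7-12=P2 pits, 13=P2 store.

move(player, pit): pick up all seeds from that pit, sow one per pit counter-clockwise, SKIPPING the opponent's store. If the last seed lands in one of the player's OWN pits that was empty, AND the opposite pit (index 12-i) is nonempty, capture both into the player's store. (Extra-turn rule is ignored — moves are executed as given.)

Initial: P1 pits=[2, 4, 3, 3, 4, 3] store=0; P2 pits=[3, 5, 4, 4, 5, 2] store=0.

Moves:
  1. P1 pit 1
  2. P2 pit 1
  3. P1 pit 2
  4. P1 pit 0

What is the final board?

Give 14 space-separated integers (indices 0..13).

Move 1: P1 pit1 -> P1=[2,0,4,4,5,4](0) P2=[3,5,4,4,5,2](0)
Move 2: P2 pit1 -> P1=[2,0,4,4,5,4](0) P2=[3,0,5,5,6,3](1)
Move 3: P1 pit2 -> P1=[2,0,0,5,6,5](1) P2=[3,0,5,5,6,3](1)
Move 4: P1 pit0 -> P1=[0,1,0,5,6,5](7) P2=[3,0,5,0,6,3](1)

Answer: 0 1 0 5 6 5 7 3 0 5 0 6 3 1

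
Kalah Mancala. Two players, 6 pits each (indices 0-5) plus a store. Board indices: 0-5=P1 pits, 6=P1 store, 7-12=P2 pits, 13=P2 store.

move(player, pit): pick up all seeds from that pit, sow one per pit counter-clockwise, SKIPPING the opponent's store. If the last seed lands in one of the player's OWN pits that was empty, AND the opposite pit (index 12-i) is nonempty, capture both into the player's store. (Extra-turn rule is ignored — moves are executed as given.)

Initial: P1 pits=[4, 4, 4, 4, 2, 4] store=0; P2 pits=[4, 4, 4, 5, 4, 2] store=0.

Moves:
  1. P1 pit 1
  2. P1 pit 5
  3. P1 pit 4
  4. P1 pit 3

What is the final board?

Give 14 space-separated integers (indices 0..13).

Answer: 4 0 5 0 1 2 3 7 6 5 6 4 2 0

Derivation:
Move 1: P1 pit1 -> P1=[4,0,5,5,3,5](0) P2=[4,4,4,5,4,2](0)
Move 2: P1 pit5 -> P1=[4,0,5,5,3,0](1) P2=[5,5,5,6,4,2](0)
Move 3: P1 pit4 -> P1=[4,0,5,5,0,1](2) P2=[6,5,5,6,4,2](0)
Move 4: P1 pit3 -> P1=[4,0,5,0,1,2](3) P2=[7,6,5,6,4,2](0)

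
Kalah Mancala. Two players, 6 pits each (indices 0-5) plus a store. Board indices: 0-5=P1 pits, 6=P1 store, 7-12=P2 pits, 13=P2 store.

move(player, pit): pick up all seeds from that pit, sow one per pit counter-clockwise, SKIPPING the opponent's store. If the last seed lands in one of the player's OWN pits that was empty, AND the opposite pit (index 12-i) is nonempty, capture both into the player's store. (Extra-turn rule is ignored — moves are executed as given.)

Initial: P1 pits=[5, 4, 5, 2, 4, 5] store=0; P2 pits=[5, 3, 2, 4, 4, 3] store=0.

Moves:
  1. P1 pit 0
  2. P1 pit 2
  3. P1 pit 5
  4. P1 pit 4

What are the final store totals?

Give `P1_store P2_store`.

Move 1: P1 pit0 -> P1=[0,5,6,3,5,6](0) P2=[5,3,2,4,4,3](0)
Move 2: P1 pit2 -> P1=[0,5,0,4,6,7](1) P2=[6,4,2,4,4,3](0)
Move 3: P1 pit5 -> P1=[0,5,0,4,6,0](2) P2=[7,5,3,5,5,4](0)
Move 4: P1 pit4 -> P1=[0,5,0,4,0,1](3) P2=[8,6,4,6,5,4](0)

Answer: 3 0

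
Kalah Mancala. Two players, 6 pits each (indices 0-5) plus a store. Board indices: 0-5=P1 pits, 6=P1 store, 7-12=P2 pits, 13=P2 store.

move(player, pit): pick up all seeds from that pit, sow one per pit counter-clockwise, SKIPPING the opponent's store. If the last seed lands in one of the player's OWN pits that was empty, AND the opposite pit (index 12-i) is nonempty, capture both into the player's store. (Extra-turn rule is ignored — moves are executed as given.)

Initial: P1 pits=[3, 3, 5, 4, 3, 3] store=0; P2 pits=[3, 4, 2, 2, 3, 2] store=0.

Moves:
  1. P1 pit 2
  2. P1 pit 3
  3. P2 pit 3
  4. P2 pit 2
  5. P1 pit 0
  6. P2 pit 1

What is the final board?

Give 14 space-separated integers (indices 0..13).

Answer: 0 4 1 1 5 5 2 5 0 1 2 6 4 1

Derivation:
Move 1: P1 pit2 -> P1=[3,3,0,5,4,4](1) P2=[4,4,2,2,3,2](0)
Move 2: P1 pit3 -> P1=[3,3,0,0,5,5](2) P2=[5,5,2,2,3,2](0)
Move 3: P2 pit3 -> P1=[3,3,0,0,5,5](2) P2=[5,5,2,0,4,3](0)
Move 4: P2 pit2 -> P1=[3,3,0,0,5,5](2) P2=[5,5,0,1,5,3](0)
Move 5: P1 pit0 -> P1=[0,4,1,1,5,5](2) P2=[5,5,0,1,5,3](0)
Move 6: P2 pit1 -> P1=[0,4,1,1,5,5](2) P2=[5,0,1,2,6,4](1)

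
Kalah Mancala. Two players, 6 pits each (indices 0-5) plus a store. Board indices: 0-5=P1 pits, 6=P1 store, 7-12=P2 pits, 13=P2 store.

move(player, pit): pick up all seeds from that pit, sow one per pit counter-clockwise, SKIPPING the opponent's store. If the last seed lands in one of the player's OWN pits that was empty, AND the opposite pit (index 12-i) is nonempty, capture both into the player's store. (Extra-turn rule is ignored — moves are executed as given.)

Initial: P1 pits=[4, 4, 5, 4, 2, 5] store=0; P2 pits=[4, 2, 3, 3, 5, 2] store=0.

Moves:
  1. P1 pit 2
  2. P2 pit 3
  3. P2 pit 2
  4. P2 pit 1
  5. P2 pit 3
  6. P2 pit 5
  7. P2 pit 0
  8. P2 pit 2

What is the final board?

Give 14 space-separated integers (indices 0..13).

Move 1: P1 pit2 -> P1=[4,4,0,5,3,6](1) P2=[5,2,3,3,5,2](0)
Move 2: P2 pit3 -> P1=[4,4,0,5,3,6](1) P2=[5,2,3,0,6,3](1)
Move 3: P2 pit2 -> P1=[4,4,0,5,3,6](1) P2=[5,2,0,1,7,4](1)
Move 4: P2 pit1 -> P1=[4,4,0,5,3,6](1) P2=[5,0,1,2,7,4](1)
Move 5: P2 pit3 -> P1=[4,4,0,5,3,6](1) P2=[5,0,1,0,8,5](1)
Move 6: P2 pit5 -> P1=[5,5,1,6,3,6](1) P2=[5,0,1,0,8,0](2)
Move 7: P2 pit0 -> P1=[0,5,1,6,3,6](1) P2=[0,1,2,1,9,0](8)
Move 8: P2 pit2 -> P1=[0,5,1,6,3,6](1) P2=[0,1,0,2,10,0](8)

Answer: 0 5 1 6 3 6 1 0 1 0 2 10 0 8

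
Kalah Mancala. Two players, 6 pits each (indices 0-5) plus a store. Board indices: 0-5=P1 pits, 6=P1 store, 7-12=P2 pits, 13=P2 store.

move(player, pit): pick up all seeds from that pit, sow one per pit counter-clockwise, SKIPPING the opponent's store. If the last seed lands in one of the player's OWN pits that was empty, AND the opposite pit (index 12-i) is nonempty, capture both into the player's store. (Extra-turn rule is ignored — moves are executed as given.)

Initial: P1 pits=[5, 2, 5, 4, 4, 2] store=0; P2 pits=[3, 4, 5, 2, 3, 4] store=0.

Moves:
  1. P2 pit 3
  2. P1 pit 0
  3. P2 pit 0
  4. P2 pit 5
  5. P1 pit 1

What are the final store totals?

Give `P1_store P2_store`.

Move 1: P2 pit3 -> P1=[5,2,5,4,4,2](0) P2=[3,4,5,0,4,5](0)
Move 2: P1 pit0 -> P1=[0,3,6,5,5,3](0) P2=[3,4,5,0,4,5](0)
Move 3: P2 pit0 -> P1=[0,3,0,5,5,3](0) P2=[0,5,6,0,4,5](7)
Move 4: P2 pit5 -> P1=[1,4,1,6,5,3](0) P2=[0,5,6,0,4,0](8)
Move 5: P1 pit1 -> P1=[1,0,2,7,6,4](0) P2=[0,5,6,0,4,0](8)

Answer: 0 8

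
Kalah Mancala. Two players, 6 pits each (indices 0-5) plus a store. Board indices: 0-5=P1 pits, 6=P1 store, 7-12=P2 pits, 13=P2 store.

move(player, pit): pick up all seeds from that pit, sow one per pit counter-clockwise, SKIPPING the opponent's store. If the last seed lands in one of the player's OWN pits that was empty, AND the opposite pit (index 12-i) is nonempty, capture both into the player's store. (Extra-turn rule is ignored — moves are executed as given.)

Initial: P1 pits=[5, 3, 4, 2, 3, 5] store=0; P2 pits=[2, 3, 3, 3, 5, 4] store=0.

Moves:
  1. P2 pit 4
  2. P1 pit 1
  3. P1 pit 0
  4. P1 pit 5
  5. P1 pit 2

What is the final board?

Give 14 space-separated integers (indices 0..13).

Move 1: P2 pit4 -> P1=[6,4,5,2,3,5](0) P2=[2,3,3,3,0,5](1)
Move 2: P1 pit1 -> P1=[6,0,6,3,4,6](0) P2=[2,3,3,3,0,5](1)
Move 3: P1 pit0 -> P1=[0,1,7,4,5,7](1) P2=[2,3,3,3,0,5](1)
Move 4: P1 pit5 -> P1=[0,1,7,4,5,0](2) P2=[3,4,4,4,1,6](1)
Move 5: P1 pit2 -> P1=[0,1,0,5,6,1](3) P2=[4,5,5,4,1,6](1)

Answer: 0 1 0 5 6 1 3 4 5 5 4 1 6 1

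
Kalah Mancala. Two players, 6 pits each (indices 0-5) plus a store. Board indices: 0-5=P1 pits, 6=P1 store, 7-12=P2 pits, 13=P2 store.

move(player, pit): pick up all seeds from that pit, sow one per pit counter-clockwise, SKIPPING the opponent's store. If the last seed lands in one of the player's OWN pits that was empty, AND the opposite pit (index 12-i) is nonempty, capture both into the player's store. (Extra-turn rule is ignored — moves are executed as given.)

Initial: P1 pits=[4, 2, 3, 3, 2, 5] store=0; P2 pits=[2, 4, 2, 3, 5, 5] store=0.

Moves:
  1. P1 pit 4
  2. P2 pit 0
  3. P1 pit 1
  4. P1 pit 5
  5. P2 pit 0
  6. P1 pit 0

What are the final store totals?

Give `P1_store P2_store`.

Move 1: P1 pit4 -> P1=[4,2,3,3,0,6](1) P2=[2,4,2,3,5,5](0)
Move 2: P2 pit0 -> P1=[4,2,3,3,0,6](1) P2=[0,5,3,3,5,5](0)
Move 3: P1 pit1 -> P1=[4,0,4,4,0,6](1) P2=[0,5,3,3,5,5](0)
Move 4: P1 pit5 -> P1=[4,0,4,4,0,0](2) P2=[1,6,4,4,6,5](0)
Move 5: P2 pit0 -> P1=[4,0,4,4,0,0](2) P2=[0,7,4,4,6,5](0)
Move 6: P1 pit0 -> P1=[0,1,5,5,0,0](10) P2=[0,0,4,4,6,5](0)

Answer: 10 0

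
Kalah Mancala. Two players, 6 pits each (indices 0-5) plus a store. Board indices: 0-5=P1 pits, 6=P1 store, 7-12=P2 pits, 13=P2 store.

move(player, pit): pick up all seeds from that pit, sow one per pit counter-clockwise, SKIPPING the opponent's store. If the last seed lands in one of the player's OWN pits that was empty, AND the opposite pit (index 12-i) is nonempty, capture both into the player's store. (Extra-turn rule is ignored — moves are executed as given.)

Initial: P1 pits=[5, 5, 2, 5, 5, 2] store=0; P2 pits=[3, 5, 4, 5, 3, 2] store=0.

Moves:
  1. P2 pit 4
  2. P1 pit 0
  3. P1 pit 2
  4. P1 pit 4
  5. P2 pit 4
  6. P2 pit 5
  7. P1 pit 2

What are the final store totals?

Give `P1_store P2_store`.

Move 1: P2 pit4 -> P1=[6,5,2,5,5,2](0) P2=[3,5,4,5,0,3](1)
Move 2: P1 pit0 -> P1=[0,6,3,6,6,3](1) P2=[3,5,4,5,0,3](1)
Move 3: P1 pit2 -> P1=[0,6,0,7,7,4](1) P2=[3,5,4,5,0,3](1)
Move 4: P1 pit4 -> P1=[0,6,0,7,0,5](2) P2=[4,6,5,6,1,3](1)
Move 5: P2 pit4 -> P1=[0,6,0,7,0,5](2) P2=[4,6,5,6,0,4](1)
Move 6: P2 pit5 -> P1=[1,7,1,7,0,5](2) P2=[4,6,5,6,0,0](2)
Move 7: P1 pit2 -> P1=[1,7,0,8,0,5](2) P2=[4,6,5,6,0,0](2)

Answer: 2 2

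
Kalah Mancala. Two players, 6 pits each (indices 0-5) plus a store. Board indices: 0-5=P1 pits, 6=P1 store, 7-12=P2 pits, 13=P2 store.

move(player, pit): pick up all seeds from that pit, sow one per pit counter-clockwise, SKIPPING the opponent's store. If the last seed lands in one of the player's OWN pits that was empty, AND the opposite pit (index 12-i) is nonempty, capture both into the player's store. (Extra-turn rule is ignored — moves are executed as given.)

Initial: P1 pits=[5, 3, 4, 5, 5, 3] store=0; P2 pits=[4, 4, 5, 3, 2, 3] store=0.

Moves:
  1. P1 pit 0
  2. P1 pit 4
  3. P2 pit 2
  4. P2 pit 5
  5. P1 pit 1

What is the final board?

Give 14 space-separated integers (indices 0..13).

Answer: 2 0 7 7 1 6 2 6 5 0 5 3 0 2

Derivation:
Move 1: P1 pit0 -> P1=[0,4,5,6,6,4](0) P2=[4,4,5,3,2,3](0)
Move 2: P1 pit4 -> P1=[0,4,5,6,0,5](1) P2=[5,5,6,4,2,3](0)
Move 3: P2 pit2 -> P1=[1,5,5,6,0,5](1) P2=[5,5,0,5,3,4](1)
Move 4: P2 pit5 -> P1=[2,6,6,6,0,5](1) P2=[5,5,0,5,3,0](2)
Move 5: P1 pit1 -> P1=[2,0,7,7,1,6](2) P2=[6,5,0,5,3,0](2)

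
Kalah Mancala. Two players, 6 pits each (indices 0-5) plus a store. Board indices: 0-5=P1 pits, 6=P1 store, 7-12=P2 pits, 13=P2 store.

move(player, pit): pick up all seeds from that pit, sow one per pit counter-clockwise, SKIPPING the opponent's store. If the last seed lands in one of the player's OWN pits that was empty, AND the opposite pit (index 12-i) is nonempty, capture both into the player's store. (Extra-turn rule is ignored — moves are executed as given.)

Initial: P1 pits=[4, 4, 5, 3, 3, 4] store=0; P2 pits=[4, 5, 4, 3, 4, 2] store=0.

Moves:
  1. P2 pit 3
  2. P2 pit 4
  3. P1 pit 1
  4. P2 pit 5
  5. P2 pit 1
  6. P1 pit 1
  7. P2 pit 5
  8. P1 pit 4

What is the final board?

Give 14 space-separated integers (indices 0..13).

Answer: 6 0 9 4 0 6 2 5 1 5 1 1 0 5

Derivation:
Move 1: P2 pit3 -> P1=[4,4,5,3,3,4](0) P2=[4,5,4,0,5,3](1)
Move 2: P2 pit4 -> P1=[5,5,6,3,3,4](0) P2=[4,5,4,0,0,4](2)
Move 3: P1 pit1 -> P1=[5,0,7,4,4,5](1) P2=[4,5,4,0,0,4](2)
Move 4: P2 pit5 -> P1=[6,1,8,4,4,5](1) P2=[4,5,4,0,0,0](3)
Move 5: P2 pit1 -> P1=[6,1,8,4,4,5](1) P2=[4,0,5,1,1,1](4)
Move 6: P1 pit1 -> P1=[6,0,9,4,4,5](1) P2=[4,0,5,1,1,1](4)
Move 7: P2 pit5 -> P1=[6,0,9,4,4,5](1) P2=[4,0,5,1,1,0](5)
Move 8: P1 pit4 -> P1=[6,0,9,4,0,6](2) P2=[5,1,5,1,1,0](5)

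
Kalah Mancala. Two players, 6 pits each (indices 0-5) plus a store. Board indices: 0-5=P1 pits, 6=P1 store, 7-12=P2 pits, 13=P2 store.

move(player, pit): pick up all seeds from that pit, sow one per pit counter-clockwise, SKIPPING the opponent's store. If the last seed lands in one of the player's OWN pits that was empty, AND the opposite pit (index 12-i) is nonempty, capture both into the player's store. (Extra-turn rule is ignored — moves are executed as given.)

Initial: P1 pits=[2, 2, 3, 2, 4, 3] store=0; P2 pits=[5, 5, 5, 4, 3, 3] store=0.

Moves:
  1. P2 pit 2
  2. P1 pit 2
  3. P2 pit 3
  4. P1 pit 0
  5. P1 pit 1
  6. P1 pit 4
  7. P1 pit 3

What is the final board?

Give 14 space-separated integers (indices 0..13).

Answer: 0 0 2 0 1 7 2 7 7 1 1 6 5 2

Derivation:
Move 1: P2 pit2 -> P1=[3,2,3,2,4,3](0) P2=[5,5,0,5,4,4](1)
Move 2: P1 pit2 -> P1=[3,2,0,3,5,4](0) P2=[5,5,0,5,4,4](1)
Move 3: P2 pit3 -> P1=[4,3,0,3,5,4](0) P2=[5,5,0,0,5,5](2)
Move 4: P1 pit0 -> P1=[0,4,1,4,6,4](0) P2=[5,5,0,0,5,5](2)
Move 5: P1 pit1 -> P1=[0,0,2,5,7,5](0) P2=[5,5,0,0,5,5](2)
Move 6: P1 pit4 -> P1=[0,0,2,5,0,6](1) P2=[6,6,1,1,6,5](2)
Move 7: P1 pit3 -> P1=[0,0,2,0,1,7](2) P2=[7,7,1,1,6,5](2)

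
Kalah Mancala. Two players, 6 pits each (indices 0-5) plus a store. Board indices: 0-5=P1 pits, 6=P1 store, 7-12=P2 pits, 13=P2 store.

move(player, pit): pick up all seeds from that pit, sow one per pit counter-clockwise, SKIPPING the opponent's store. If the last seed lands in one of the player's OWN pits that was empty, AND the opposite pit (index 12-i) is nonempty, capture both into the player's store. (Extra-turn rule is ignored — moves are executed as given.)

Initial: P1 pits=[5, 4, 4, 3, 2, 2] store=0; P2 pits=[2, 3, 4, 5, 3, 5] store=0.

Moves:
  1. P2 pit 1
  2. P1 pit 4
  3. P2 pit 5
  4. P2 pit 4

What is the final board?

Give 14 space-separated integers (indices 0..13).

Answer: 7 6 5 4 0 3 1 2 0 5 6 0 1 2

Derivation:
Move 1: P2 pit1 -> P1=[5,4,4,3,2,2](0) P2=[2,0,5,6,4,5](0)
Move 2: P1 pit4 -> P1=[5,4,4,3,0,3](1) P2=[2,0,5,6,4,5](0)
Move 3: P2 pit5 -> P1=[6,5,5,4,0,3](1) P2=[2,0,5,6,4,0](1)
Move 4: P2 pit4 -> P1=[7,6,5,4,0,3](1) P2=[2,0,5,6,0,1](2)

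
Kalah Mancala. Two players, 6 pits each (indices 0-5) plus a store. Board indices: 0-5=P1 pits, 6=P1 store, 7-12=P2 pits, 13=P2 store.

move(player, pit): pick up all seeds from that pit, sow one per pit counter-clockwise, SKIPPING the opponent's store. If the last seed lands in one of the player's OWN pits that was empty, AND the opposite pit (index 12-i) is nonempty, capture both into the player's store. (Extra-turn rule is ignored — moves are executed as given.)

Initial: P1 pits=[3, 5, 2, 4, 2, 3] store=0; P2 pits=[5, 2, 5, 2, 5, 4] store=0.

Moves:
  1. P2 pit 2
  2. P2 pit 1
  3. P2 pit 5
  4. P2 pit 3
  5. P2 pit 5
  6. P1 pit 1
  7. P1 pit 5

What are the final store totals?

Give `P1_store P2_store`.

Move 1: P2 pit2 -> P1=[4,5,2,4,2,3](0) P2=[5,2,0,3,6,5](1)
Move 2: P2 pit1 -> P1=[4,5,2,4,2,3](0) P2=[5,0,1,4,6,5](1)
Move 3: P2 pit5 -> P1=[5,6,3,5,2,3](0) P2=[5,0,1,4,6,0](2)
Move 4: P2 pit3 -> P1=[6,6,3,5,2,3](0) P2=[5,0,1,0,7,1](3)
Move 5: P2 pit5 -> P1=[6,6,3,5,2,3](0) P2=[5,0,1,0,7,0](4)
Move 6: P1 pit1 -> P1=[6,0,4,6,3,4](1) P2=[6,0,1,0,7,0](4)
Move 7: P1 pit5 -> P1=[6,0,4,6,3,0](2) P2=[7,1,2,0,7,0](4)

Answer: 2 4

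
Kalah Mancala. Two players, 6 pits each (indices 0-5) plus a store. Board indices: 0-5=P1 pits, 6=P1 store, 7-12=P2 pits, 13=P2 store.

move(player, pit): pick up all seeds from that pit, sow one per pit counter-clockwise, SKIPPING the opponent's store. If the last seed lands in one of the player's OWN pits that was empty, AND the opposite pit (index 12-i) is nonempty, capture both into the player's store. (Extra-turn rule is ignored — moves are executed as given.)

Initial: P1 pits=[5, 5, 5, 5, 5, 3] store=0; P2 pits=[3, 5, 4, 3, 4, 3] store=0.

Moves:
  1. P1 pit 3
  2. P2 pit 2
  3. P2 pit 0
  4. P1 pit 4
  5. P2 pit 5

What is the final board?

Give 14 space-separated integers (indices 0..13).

Move 1: P1 pit3 -> P1=[5,5,5,0,6,4](1) P2=[4,6,4,3,4,3](0)
Move 2: P2 pit2 -> P1=[5,5,5,0,6,4](1) P2=[4,6,0,4,5,4](1)
Move 3: P2 pit0 -> P1=[5,5,5,0,6,4](1) P2=[0,7,1,5,6,4](1)
Move 4: P1 pit4 -> P1=[5,5,5,0,0,5](2) P2=[1,8,2,6,6,4](1)
Move 5: P2 pit5 -> P1=[6,6,6,0,0,5](2) P2=[1,8,2,6,6,0](2)

Answer: 6 6 6 0 0 5 2 1 8 2 6 6 0 2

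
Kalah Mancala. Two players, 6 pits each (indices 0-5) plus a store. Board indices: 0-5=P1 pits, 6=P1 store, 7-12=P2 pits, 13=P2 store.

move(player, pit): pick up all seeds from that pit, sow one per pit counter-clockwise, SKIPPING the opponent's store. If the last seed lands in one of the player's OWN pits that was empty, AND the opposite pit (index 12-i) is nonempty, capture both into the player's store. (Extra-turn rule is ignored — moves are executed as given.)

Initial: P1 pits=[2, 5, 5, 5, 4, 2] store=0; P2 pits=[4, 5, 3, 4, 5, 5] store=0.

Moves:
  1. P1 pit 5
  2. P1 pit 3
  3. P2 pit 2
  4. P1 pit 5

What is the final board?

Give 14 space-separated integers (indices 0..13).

Move 1: P1 pit5 -> P1=[2,5,5,5,4,0](1) P2=[5,5,3,4,5,5](0)
Move 2: P1 pit3 -> P1=[2,5,5,0,5,1](2) P2=[6,6,3,4,5,5](0)
Move 3: P2 pit2 -> P1=[2,5,5,0,5,1](2) P2=[6,6,0,5,6,6](0)
Move 4: P1 pit5 -> P1=[2,5,5,0,5,0](3) P2=[6,6,0,5,6,6](0)

Answer: 2 5 5 0 5 0 3 6 6 0 5 6 6 0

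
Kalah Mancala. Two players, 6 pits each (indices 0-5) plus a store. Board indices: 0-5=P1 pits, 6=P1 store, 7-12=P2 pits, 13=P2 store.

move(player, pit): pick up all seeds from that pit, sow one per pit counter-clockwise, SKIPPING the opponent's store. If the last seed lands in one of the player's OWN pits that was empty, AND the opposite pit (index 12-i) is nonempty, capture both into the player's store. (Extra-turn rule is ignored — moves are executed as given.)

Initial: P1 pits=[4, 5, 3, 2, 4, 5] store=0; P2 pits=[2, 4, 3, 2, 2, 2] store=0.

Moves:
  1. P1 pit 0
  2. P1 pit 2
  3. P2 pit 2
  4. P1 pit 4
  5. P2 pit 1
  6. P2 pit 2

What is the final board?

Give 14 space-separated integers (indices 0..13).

Move 1: P1 pit0 -> P1=[0,6,4,3,5,5](0) P2=[2,4,3,2,2,2](0)
Move 2: P1 pit2 -> P1=[0,6,0,4,6,6](1) P2=[2,4,3,2,2,2](0)
Move 3: P2 pit2 -> P1=[0,6,0,4,6,6](1) P2=[2,4,0,3,3,3](0)
Move 4: P1 pit4 -> P1=[0,6,0,4,0,7](2) P2=[3,5,1,4,3,3](0)
Move 5: P2 pit1 -> P1=[0,6,0,4,0,7](2) P2=[3,0,2,5,4,4](1)
Move 6: P2 pit2 -> P1=[0,6,0,4,0,7](2) P2=[3,0,0,6,5,4](1)

Answer: 0 6 0 4 0 7 2 3 0 0 6 5 4 1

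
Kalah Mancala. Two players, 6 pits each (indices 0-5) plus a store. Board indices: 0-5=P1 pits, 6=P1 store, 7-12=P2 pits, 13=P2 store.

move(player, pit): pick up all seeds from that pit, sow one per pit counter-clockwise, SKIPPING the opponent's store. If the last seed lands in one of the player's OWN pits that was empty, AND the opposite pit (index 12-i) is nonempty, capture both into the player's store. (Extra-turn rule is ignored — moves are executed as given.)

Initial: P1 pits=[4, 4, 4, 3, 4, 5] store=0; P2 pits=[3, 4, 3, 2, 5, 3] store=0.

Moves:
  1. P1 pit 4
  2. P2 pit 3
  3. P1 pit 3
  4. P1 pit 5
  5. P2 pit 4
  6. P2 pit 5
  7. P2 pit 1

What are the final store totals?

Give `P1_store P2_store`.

Move 1: P1 pit4 -> P1=[4,4,4,3,0,6](1) P2=[4,5,3,2,5,3](0)
Move 2: P2 pit3 -> P1=[4,4,4,3,0,6](1) P2=[4,5,3,0,6,4](0)
Move 3: P1 pit3 -> P1=[4,4,4,0,1,7](2) P2=[4,5,3,0,6,4](0)
Move 4: P1 pit5 -> P1=[4,4,4,0,1,0](3) P2=[5,6,4,1,7,5](0)
Move 5: P2 pit4 -> P1=[5,5,5,1,2,0](3) P2=[5,6,4,1,0,6](1)
Move 6: P2 pit5 -> P1=[6,6,6,2,3,0](3) P2=[5,6,4,1,0,0](2)
Move 7: P2 pit1 -> P1=[7,6,6,2,3,0](3) P2=[5,0,5,2,1,1](3)

Answer: 3 3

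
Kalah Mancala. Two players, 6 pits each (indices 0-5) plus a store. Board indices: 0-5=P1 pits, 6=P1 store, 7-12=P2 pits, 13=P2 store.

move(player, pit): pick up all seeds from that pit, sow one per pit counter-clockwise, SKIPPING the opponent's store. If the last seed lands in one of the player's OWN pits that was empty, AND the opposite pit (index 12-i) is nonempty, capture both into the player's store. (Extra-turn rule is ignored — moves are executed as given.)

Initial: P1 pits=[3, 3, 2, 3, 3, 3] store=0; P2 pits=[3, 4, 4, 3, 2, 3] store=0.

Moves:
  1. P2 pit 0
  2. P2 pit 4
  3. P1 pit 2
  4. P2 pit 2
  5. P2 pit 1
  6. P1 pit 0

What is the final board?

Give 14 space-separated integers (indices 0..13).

Answer: 0 4 1 5 5 3 0 0 0 1 6 2 6 3

Derivation:
Move 1: P2 pit0 -> P1=[3,3,2,3,3,3](0) P2=[0,5,5,4,2,3](0)
Move 2: P2 pit4 -> P1=[3,3,2,3,3,3](0) P2=[0,5,5,4,0,4](1)
Move 3: P1 pit2 -> P1=[3,3,0,4,4,3](0) P2=[0,5,5,4,0,4](1)
Move 4: P2 pit2 -> P1=[4,3,0,4,4,3](0) P2=[0,5,0,5,1,5](2)
Move 5: P2 pit1 -> P1=[4,3,0,4,4,3](0) P2=[0,0,1,6,2,6](3)
Move 6: P1 pit0 -> P1=[0,4,1,5,5,3](0) P2=[0,0,1,6,2,6](3)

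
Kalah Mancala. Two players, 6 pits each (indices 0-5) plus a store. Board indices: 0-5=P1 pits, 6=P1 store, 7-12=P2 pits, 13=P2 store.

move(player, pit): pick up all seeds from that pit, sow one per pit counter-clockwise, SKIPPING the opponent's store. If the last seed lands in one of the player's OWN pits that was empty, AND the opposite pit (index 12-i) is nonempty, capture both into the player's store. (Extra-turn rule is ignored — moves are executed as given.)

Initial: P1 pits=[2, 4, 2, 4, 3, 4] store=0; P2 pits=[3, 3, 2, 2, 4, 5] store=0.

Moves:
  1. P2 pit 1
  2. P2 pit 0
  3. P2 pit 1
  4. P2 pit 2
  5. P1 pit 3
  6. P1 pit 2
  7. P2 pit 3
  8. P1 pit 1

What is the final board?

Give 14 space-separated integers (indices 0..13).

Move 1: P2 pit1 -> P1=[2,4,2,4,3,4](0) P2=[3,0,3,3,5,5](0)
Move 2: P2 pit0 -> P1=[2,4,2,4,3,4](0) P2=[0,1,4,4,5,5](0)
Move 3: P2 pit1 -> P1=[2,4,2,4,3,4](0) P2=[0,0,5,4,5,5](0)
Move 4: P2 pit2 -> P1=[3,4,2,4,3,4](0) P2=[0,0,0,5,6,6](1)
Move 5: P1 pit3 -> P1=[3,4,2,0,4,5](1) P2=[1,0,0,5,6,6](1)
Move 6: P1 pit2 -> P1=[3,4,0,1,5,5](1) P2=[1,0,0,5,6,6](1)
Move 7: P2 pit3 -> P1=[4,5,0,1,5,5](1) P2=[1,0,0,0,7,7](2)
Move 8: P1 pit1 -> P1=[4,0,1,2,6,6](2) P2=[1,0,0,0,7,7](2)

Answer: 4 0 1 2 6 6 2 1 0 0 0 7 7 2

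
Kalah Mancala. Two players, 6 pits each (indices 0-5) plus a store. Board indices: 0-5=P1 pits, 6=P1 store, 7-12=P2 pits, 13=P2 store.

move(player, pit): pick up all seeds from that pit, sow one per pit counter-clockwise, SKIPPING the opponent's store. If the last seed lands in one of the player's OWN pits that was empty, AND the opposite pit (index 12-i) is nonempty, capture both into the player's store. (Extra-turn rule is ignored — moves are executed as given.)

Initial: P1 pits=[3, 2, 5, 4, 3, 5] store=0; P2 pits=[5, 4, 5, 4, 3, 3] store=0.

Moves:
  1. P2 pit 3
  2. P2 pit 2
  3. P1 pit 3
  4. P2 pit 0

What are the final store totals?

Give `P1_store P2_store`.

Answer: 1 3

Derivation:
Move 1: P2 pit3 -> P1=[4,2,5,4,3,5](0) P2=[5,4,5,0,4,4](1)
Move 2: P2 pit2 -> P1=[5,2,5,4,3,5](0) P2=[5,4,0,1,5,5](2)
Move 3: P1 pit3 -> P1=[5,2,5,0,4,6](1) P2=[6,4,0,1,5,5](2)
Move 4: P2 pit0 -> P1=[5,2,5,0,4,6](1) P2=[0,5,1,2,6,6](3)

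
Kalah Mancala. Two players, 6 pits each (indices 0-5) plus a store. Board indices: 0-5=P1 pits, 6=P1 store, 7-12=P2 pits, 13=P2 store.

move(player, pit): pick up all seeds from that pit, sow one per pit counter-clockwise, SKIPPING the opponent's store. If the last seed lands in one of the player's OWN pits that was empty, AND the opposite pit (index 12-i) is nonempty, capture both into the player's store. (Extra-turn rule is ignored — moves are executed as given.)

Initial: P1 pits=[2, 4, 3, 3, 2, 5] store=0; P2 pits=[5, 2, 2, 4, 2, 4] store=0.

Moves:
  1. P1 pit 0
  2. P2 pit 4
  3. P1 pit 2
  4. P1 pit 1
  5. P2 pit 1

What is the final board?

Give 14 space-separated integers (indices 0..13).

Move 1: P1 pit0 -> P1=[0,5,4,3,2,5](0) P2=[5,2,2,4,2,4](0)
Move 2: P2 pit4 -> P1=[0,5,4,3,2,5](0) P2=[5,2,2,4,0,5](1)
Move 3: P1 pit2 -> P1=[0,5,0,4,3,6](1) P2=[5,2,2,4,0,5](1)
Move 4: P1 pit1 -> P1=[0,0,1,5,4,7](2) P2=[5,2,2,4,0,5](1)
Move 5: P2 pit1 -> P1=[0,0,1,5,4,7](2) P2=[5,0,3,5,0,5](1)

Answer: 0 0 1 5 4 7 2 5 0 3 5 0 5 1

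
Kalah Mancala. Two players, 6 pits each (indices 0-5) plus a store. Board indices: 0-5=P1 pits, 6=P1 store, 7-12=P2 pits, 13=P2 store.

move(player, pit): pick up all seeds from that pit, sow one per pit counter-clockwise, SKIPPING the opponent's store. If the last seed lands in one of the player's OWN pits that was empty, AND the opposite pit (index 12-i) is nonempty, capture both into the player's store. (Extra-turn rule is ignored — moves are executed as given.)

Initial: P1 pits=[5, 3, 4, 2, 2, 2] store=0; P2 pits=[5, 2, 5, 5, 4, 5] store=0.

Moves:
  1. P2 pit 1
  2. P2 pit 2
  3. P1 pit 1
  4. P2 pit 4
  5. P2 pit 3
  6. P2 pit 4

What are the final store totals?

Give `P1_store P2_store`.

Answer: 0 3

Derivation:
Move 1: P2 pit1 -> P1=[5,3,4,2,2,2](0) P2=[5,0,6,6,4,5](0)
Move 2: P2 pit2 -> P1=[6,4,4,2,2,2](0) P2=[5,0,0,7,5,6](1)
Move 3: P1 pit1 -> P1=[6,0,5,3,3,3](0) P2=[5,0,0,7,5,6](1)
Move 4: P2 pit4 -> P1=[7,1,6,3,3,3](0) P2=[5,0,0,7,0,7](2)
Move 5: P2 pit3 -> P1=[8,2,7,4,3,3](0) P2=[5,0,0,0,1,8](3)
Move 6: P2 pit4 -> P1=[8,2,7,4,3,3](0) P2=[5,0,0,0,0,9](3)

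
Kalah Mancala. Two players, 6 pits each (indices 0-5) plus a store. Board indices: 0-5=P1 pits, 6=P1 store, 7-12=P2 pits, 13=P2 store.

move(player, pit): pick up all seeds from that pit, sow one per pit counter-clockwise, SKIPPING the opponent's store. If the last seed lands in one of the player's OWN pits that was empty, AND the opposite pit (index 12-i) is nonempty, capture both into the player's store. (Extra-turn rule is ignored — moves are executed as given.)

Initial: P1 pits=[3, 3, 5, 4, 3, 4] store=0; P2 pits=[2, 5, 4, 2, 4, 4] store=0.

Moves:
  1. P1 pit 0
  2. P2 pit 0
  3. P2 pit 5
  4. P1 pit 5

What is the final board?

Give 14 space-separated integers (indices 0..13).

Answer: 1 5 7 5 3 0 1 1 7 6 2 4 0 1

Derivation:
Move 1: P1 pit0 -> P1=[0,4,6,5,3,4](0) P2=[2,5,4,2,4,4](0)
Move 2: P2 pit0 -> P1=[0,4,6,5,3,4](0) P2=[0,6,5,2,4,4](0)
Move 3: P2 pit5 -> P1=[1,5,7,5,3,4](0) P2=[0,6,5,2,4,0](1)
Move 4: P1 pit5 -> P1=[1,5,7,5,3,0](1) P2=[1,7,6,2,4,0](1)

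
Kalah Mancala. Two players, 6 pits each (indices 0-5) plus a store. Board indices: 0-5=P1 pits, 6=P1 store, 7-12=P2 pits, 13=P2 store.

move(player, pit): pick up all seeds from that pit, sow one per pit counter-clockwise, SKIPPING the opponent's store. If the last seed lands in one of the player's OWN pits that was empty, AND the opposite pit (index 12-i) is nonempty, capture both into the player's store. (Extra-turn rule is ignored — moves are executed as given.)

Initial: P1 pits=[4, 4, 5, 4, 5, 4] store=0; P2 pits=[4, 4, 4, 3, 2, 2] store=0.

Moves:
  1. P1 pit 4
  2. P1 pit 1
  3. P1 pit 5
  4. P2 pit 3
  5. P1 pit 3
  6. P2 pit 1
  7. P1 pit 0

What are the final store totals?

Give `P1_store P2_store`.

Move 1: P1 pit4 -> P1=[4,4,5,4,0,5](1) P2=[5,5,5,3,2,2](0)
Move 2: P1 pit1 -> P1=[4,0,6,5,1,6](1) P2=[5,5,5,3,2,2](0)
Move 3: P1 pit5 -> P1=[4,0,6,5,1,0](2) P2=[6,6,6,4,3,2](0)
Move 4: P2 pit3 -> P1=[5,0,6,5,1,0](2) P2=[6,6,6,0,4,3](1)
Move 5: P1 pit3 -> P1=[5,0,6,0,2,1](3) P2=[7,7,6,0,4,3](1)
Move 6: P2 pit1 -> P1=[6,1,6,0,2,1](3) P2=[7,0,7,1,5,4](2)
Move 7: P1 pit0 -> P1=[0,2,7,1,3,2](4) P2=[7,0,7,1,5,4](2)

Answer: 4 2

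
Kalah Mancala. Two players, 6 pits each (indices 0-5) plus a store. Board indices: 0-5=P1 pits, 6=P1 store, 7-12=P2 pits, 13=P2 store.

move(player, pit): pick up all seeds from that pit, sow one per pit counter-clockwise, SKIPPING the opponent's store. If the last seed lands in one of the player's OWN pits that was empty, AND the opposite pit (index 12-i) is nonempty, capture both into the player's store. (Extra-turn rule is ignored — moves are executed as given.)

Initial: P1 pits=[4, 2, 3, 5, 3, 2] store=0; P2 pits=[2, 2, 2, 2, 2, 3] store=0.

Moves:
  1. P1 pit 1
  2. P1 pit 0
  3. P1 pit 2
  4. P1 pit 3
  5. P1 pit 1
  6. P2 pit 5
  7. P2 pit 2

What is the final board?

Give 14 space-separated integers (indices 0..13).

Answer: 0 1 0 0 6 4 6 4 3 0 1 4 0 3

Derivation:
Move 1: P1 pit1 -> P1=[4,0,4,6,3,2](0) P2=[2,2,2,2,2,3](0)
Move 2: P1 pit0 -> P1=[0,1,5,7,4,2](0) P2=[2,2,2,2,2,3](0)
Move 3: P1 pit2 -> P1=[0,1,0,8,5,3](1) P2=[3,2,2,2,2,3](0)
Move 4: P1 pit3 -> P1=[0,1,0,0,6,4](2) P2=[4,3,3,3,3,3](0)
Move 5: P1 pit1 -> P1=[0,0,0,0,6,4](6) P2=[4,3,3,0,3,3](0)
Move 6: P2 pit5 -> P1=[1,1,0,0,6,4](6) P2=[4,3,3,0,3,0](1)
Move 7: P2 pit2 -> P1=[0,1,0,0,6,4](6) P2=[4,3,0,1,4,0](3)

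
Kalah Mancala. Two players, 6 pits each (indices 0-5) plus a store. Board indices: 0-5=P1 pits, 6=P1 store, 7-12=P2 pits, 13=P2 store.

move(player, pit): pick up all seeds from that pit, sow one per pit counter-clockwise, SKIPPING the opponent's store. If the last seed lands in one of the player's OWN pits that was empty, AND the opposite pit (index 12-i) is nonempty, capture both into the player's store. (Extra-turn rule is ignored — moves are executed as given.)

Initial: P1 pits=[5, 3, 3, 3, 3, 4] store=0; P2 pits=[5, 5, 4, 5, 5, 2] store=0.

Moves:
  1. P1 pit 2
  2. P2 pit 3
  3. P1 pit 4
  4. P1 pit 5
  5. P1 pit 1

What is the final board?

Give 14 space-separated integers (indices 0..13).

Move 1: P1 pit2 -> P1=[5,3,0,4,4,5](0) P2=[5,5,4,5,5,2](0)
Move 2: P2 pit3 -> P1=[6,4,0,4,4,5](0) P2=[5,5,4,0,6,3](1)
Move 3: P1 pit4 -> P1=[6,4,0,4,0,6](1) P2=[6,6,4,0,6,3](1)
Move 4: P1 pit5 -> P1=[6,4,0,4,0,0](2) P2=[7,7,5,1,7,3](1)
Move 5: P1 pit1 -> P1=[6,0,1,5,1,0](10) P2=[0,7,5,1,7,3](1)

Answer: 6 0 1 5 1 0 10 0 7 5 1 7 3 1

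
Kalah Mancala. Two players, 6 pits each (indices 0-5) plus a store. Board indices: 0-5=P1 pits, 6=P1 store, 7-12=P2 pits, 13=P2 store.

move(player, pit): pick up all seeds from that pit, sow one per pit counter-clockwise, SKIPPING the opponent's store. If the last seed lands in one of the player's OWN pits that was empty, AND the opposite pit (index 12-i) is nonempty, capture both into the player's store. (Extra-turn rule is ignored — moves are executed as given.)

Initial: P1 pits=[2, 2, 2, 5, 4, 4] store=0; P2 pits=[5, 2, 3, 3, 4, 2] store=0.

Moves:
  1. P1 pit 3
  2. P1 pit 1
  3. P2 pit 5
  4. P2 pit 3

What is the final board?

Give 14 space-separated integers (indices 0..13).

Move 1: P1 pit3 -> P1=[2,2,2,0,5,5](1) P2=[6,3,3,3,4,2](0)
Move 2: P1 pit1 -> P1=[2,0,3,0,5,5](5) P2=[6,3,0,3,4,2](0)
Move 3: P2 pit5 -> P1=[3,0,3,0,5,5](5) P2=[6,3,0,3,4,0](1)
Move 4: P2 pit3 -> P1=[3,0,3,0,5,5](5) P2=[6,3,0,0,5,1](2)

Answer: 3 0 3 0 5 5 5 6 3 0 0 5 1 2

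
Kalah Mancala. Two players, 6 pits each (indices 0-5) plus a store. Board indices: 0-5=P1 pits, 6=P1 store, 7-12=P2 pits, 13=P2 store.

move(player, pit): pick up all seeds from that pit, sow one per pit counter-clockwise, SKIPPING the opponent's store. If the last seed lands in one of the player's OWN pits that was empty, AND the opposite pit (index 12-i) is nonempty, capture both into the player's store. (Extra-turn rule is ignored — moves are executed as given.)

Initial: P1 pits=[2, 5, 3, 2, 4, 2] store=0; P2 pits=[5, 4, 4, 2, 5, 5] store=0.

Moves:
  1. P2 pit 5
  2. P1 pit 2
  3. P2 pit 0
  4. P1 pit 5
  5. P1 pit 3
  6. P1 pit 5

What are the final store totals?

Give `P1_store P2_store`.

Move 1: P2 pit5 -> P1=[3,6,4,3,4,2](0) P2=[5,4,4,2,5,0](1)
Move 2: P1 pit2 -> P1=[3,6,0,4,5,3](1) P2=[5,4,4,2,5,0](1)
Move 3: P2 pit0 -> P1=[0,6,0,4,5,3](1) P2=[0,5,5,3,6,0](5)
Move 4: P1 pit5 -> P1=[0,6,0,4,5,0](2) P2=[1,6,5,3,6,0](5)
Move 5: P1 pit3 -> P1=[0,6,0,0,6,1](3) P2=[2,6,5,3,6,0](5)
Move 6: P1 pit5 -> P1=[0,6,0,0,6,0](4) P2=[2,6,5,3,6,0](5)

Answer: 4 5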